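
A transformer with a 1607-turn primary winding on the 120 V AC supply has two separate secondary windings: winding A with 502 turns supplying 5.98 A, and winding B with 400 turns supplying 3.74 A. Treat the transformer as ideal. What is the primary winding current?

I_p ≈ 2.80 A

V_A = 120 × 502/1607 = 37.486 V; V_B = 120 × 400/1607 = 29.869 V.
P_out = V_A I_A + V_B I_B = 37.486×5.98 + 29.869×3.74 = 224.17 + 111.71 = 335.88 W.
Ideal ⇒ P_in = P_out, so I_p = P_out/V_p = 335.88/120 = 2.80 A.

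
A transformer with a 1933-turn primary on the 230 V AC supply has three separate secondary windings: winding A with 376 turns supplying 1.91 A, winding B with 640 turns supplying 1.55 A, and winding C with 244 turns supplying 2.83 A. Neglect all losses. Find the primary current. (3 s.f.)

I_p ≈ 1.24 A

V_A = 230 × 376/1933 = 44.739 V; V_B = 230 × 640/1933 = 76.151 V; V_C = 230 × 244/1933 = 29.033 V.
P_out = V_A I_A + V_B I_B + V_C I_C = 44.739×1.91 + 76.151×1.55 + 29.033×2.83 = 85.451 + 118.03 + 82.162 = 285.65 W.
Ideal ⇒ P_in = P_out, so I_p = P_out/V_p = 285.65/230 = 1.24 A.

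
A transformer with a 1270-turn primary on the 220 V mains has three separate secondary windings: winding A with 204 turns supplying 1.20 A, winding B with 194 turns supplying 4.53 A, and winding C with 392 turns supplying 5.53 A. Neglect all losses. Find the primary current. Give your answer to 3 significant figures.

I_p ≈ 2.59 A

V_A = 220 × 204/1270 = 35.339 V; V_B = 220 × 194/1270 = 33.606 V; V_C = 220 × 392/1270 = 67.906 V.
P_out = V_A I_A + V_B I_B + V_C I_C = 35.339×1.20 + 33.606×4.53 + 67.906×5.53 = 42.406 + 152.24 + 375.52 = 570.16 W.
Ideal ⇒ P_in = P_out, so I_p = P_out/V_p = 570.16/220 = 2.59 A.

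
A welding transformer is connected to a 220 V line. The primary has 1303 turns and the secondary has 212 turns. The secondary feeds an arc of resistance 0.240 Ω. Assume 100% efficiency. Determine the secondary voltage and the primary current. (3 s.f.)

V_s = V_p × N_s/N_p = 220 × 212/1303 = 35.794 V.
I_s = V_s/R = 35.794/0.240 = 149.14 A.
I_p = I_s × N_s/N_p = 149.14 × 212/1303 = 24.3 A.

V_s ≈ 35.8 V, I_p ≈ 24.3 A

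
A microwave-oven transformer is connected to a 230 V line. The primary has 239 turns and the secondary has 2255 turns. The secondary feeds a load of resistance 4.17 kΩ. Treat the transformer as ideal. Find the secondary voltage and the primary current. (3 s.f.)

V_s = V_p × N_s/N_p = 230 × 2255/239 = 2170.1 V.
I_s = V_s/R = 2170.1/4170 = 0.52040 A.
I_p = I_s × N_s/N_p = 0.52040 × 2255/239 = 4.91 A.

V_s ≈ 2170 V, I_p ≈ 4.91 A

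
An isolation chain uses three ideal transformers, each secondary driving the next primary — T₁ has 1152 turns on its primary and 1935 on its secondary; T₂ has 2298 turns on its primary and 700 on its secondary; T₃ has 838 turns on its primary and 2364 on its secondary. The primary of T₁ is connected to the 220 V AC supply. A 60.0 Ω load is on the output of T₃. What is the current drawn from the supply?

I_supply ≈ 7.64 A

Secondary of T₁: V = 220.00 × 1935/1152 = 369.53 V.
Secondary of T₂: V = 369.53 × 700/2298 = 112.56 V.
Secondary of T₃: V = 112.56 × 2364/838 = 317.54 V.
I_load = 317.54/60.0 = 5.2924 A, so P_out = 317.54 × 5.2924 = 1680.6 W.
All ideal ⇒ P_in = P_out, so I_supply = 1680.6/220 = 7.64 A.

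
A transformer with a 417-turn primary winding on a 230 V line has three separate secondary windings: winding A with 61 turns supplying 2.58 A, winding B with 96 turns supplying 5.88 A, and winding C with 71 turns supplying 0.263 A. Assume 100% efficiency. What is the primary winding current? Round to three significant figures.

V_A = 230 × 61/417 = 33.645 V; V_B = 230 × 96/417 = 52.950 V; V_C = 230 × 71/417 = 39.161 V.
P_out = V_A I_A + V_B I_B + V_C I_C = 33.645×2.58 + 52.950×5.88 + 39.161×0.263 = 86.804 + 311.34 + 10.299 = 408.45 W.
Ideal ⇒ P_in = P_out, so I_p = P_out/V_p = 408.45/230 = 1.78 A.

I_p ≈ 1.78 A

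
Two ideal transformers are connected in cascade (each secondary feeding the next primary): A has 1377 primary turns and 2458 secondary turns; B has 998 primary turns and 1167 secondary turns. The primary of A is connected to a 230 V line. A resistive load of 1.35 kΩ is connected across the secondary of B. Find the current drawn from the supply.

I_supply ≈ 0.742 A

Secondary of A: V = 230.00 × 2458/1377 = 410.56 V.
Secondary of B: V = 410.56 × 1167/998 = 480.08 V.
I_load = 480.08/1350 = 0.35562 A, so P_out = 480.08 × 0.35562 = 170.73 W.
All ideal ⇒ P_in = P_out, so I_supply = 170.73/230 = 0.742 A.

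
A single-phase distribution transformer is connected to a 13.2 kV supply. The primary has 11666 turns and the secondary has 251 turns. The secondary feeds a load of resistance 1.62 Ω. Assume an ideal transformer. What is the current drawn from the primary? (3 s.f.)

V_s = V_p × N_s/N_p = 13200 × 251/11666 = 284.00 V.
I_s = V_s/R = 284.00/1.62 = 175.31 A.
For an ideal transformer I_p N_p = I_s N_s, so I_p = 175.31 × 251/11666 = 3.77 A.

I_p ≈ 3.77 A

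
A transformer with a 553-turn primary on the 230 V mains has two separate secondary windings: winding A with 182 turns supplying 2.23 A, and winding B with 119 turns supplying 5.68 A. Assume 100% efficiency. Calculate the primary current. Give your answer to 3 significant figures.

I_p ≈ 1.96 A

V_A = 230 × 182/553 = 75.696 V; V_B = 230 × 119/553 = 49.494 V.
P_out = V_A I_A + V_B I_B = 75.696×2.23 + 49.494×5.68 = 168.80 + 281.12 = 449.93 W.
Ideal ⇒ P_in = P_out, so I_p = P_out/V_p = 449.93/230 = 1.96 A.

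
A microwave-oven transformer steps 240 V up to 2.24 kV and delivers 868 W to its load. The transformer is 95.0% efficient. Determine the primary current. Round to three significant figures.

P_in = P_out/η = 868/0.950 = 913.68 W.
I_p = P_in/V_p = 913.68/240 = 3.81 A.

I_p ≈ 3.81 A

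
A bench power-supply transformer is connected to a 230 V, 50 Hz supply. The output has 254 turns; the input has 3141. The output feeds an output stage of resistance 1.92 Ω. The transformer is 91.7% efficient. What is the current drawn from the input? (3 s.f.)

V_out = 230 × 254/3141 = 18.599 V.
I_out = V_out/R = 18.599/1.92 = 9.6871 A.
P_out = V_out I_out = 18.599 × 9.6871 = 180.17 W.
P_in = P_out/η = 180.17/0.917 = 196.48 W.
I_in = P_in/V_in = 196.48/230 = 0.854 A.

I_in ≈ 0.854 A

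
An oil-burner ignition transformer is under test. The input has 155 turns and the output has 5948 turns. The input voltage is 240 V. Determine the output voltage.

V_out ≈ 9210 V

V_out/V_in = N_out/N_in, so V_out = 240 × 5948/155 = 9210 V.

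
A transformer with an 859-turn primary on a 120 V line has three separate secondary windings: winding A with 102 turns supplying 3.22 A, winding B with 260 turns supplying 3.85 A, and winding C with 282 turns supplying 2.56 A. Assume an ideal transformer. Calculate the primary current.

I_p ≈ 2.39 A

V_A = 120 × 102/859 = 14.249 V; V_B = 120 × 260/859 = 36.321 V; V_C = 120 × 282/859 = 39.395 V.
P_out = V_A I_A + V_B I_B + V_C I_C = 14.249×3.22 + 36.321×3.85 + 39.395×2.56 = 45.882 + 139.84 + 100.85 = 286.57 W.
Ideal ⇒ P_in = P_out, so I_p = P_out/V_p = 286.57/120 = 2.39 A.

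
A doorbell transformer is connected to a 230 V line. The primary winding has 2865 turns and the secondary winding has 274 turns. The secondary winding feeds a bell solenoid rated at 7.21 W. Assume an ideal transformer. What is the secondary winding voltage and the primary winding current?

V_s ≈ 22.0 V, I_p ≈ 0.0313 A

V_s = V_p × N_s/N_p = 230 × 274/2865 = 21.997 V.
I_s = P/V_s = 7.21/21.997 = 0.32778 A.
I_p = I_s × N_s/N_p = 0.32778 × 274/2865 = 0.0313 A.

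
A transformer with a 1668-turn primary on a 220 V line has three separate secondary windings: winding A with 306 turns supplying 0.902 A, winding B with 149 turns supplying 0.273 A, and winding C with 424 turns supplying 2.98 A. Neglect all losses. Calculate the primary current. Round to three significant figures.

I_p ≈ 0.947 A

V_A = 220 × 306/1668 = 40.360 V; V_B = 220 × 149/1668 = 19.652 V; V_C = 220 × 424/1668 = 55.923 V.
P_out = V_A I_A + V_B I_B + V_C I_C = 40.360×0.902 + 19.652×0.273 + 55.923×2.98 = 36.404 + 5.3651 + 166.65 = 208.42 W.
Ideal ⇒ P_in = P_out, so I_p = P_out/V_p = 208.42/220 = 0.947 A.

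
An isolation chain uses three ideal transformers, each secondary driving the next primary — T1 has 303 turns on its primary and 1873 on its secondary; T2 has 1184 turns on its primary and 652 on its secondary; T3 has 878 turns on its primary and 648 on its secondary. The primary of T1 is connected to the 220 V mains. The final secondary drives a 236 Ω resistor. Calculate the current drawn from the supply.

Secondary of T1: V = 220.00 × 1873/303 = 1359.9 V.
Secondary of T2: V = 1359.9 × 652/1184 = 748.88 V.
Secondary of T3: V = 748.88 × 648/878 = 552.71 V.
I_load = 552.71/236 = 2.3420 A, so P_out = 552.71 × 2.3420 = 1294.4 W.
All ideal ⇒ P_in = P_out, so I_supply = 1294.4/220 = 5.88 A.

I_supply ≈ 5.88 A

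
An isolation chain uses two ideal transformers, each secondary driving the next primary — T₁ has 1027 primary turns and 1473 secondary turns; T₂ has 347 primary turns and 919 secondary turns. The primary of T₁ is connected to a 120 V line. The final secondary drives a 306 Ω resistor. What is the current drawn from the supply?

Secondary of T₁: V = 120.00 × 1473/1027 = 172.11 V.
Secondary of T₂: V = 172.11 × 919/347 = 455.83 V.
I_load = 455.83/306 = 1.4896 A, so P_out = 455.83 × 1.4896 = 679.01 W.
All ideal ⇒ P_in = P_out, so I_supply = 679.01/120 = 5.66 A.

I_supply ≈ 5.66 A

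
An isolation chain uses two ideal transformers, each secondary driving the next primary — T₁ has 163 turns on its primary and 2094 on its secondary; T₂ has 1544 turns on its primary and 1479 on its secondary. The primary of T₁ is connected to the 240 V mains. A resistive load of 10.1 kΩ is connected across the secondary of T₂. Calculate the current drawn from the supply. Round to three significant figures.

I_supply ≈ 3.60 A

Secondary of T₁: V = 240.00 × 2094/163 = 3083.2 V.
Secondary of T₂: V = 3083.2 × 1479/1544 = 2953.4 V.
I_load = 2953.4/10100 = 0.29242 A, so P_out = 2953.4 × 0.29242 = 863.62 W.
All ideal ⇒ P_in = P_out, so I_supply = 863.62/240 = 3.60 A.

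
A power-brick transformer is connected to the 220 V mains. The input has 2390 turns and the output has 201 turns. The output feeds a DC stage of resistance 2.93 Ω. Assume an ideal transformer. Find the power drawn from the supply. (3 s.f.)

V_out = V_in × N_out/N_in = 220 × 201/2390 = 18.502 V.
I_out = V_out/R = 18.502/2.93 = 6.3147 A.
I_in = I_out × N_out/N_in = 6.3147 × 201/2390 = 0.53107 A.
P = V_in I_in = 220 × 0.53107 = 117 W.

P ≈ 117 W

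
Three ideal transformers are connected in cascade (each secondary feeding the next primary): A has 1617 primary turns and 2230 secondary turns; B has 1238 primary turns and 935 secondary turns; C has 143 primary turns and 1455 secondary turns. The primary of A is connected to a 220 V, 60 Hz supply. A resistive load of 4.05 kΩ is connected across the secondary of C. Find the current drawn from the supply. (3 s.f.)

Secondary of A: V = 220.00 × 2230/1617 = 303.40 V.
Secondary of B: V = 303.40 × 935/1238 = 229.14 V.
Secondary of C: V = 229.14 × 1455/143 = 2331.5 V.
I_load = 2331.5/4050 = 0.57568 A, so P_out = 2331.5 × 0.57568 = 1342.2 W.
All ideal ⇒ P_in = P_out, so I_supply = 1342.2/220 = 6.10 A.

I_supply ≈ 6.10 A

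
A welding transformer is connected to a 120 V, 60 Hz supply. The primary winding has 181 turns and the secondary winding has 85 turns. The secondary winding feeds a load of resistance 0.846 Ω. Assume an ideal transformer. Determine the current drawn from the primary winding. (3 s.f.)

V_s = V_p × N_s/N_p = 120 × 85/181 = 56.354 V.
I_s = V_s/R = 56.354/0.846 = 66.612 A.
For an ideal transformer I_p N_p = I_s N_s, so I_p = 66.612 × 85/181 = 31.3 A.

I_p ≈ 31.3 A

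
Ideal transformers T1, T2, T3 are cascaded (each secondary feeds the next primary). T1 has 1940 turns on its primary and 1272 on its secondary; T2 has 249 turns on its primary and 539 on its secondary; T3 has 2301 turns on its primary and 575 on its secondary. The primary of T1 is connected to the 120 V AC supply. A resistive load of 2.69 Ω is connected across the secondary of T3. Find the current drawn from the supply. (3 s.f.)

I_supply ≈ 5.61 A

After T1: V = 120.00 × 1272/1940 = 78.680 V.
After T2: V = 78.680 × 539/249 = 170.32 V.
After T3: V = 170.32 × 575/2301 = 42.561 V.
I_load = 42.561/2.69 = 15.822 A, so P_out = 42.561 × 15.822 = 673.38 W.
All ideal ⇒ P_in = P_out, so I_supply = 673.38/120 = 5.61 A.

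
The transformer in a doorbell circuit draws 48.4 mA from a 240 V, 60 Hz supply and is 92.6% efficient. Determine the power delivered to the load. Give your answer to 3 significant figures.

P_out ≈ 10.8 W

P_in = V_p I_p = 240 × 0.0484 = 11.616 W.
P_out = η P_in = 0.926 × 11.616 = 10.8 W.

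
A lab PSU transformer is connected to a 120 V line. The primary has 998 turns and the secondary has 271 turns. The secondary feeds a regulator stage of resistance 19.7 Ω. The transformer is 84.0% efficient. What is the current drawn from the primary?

I_p ≈ 0.535 A

V_s = 120 × 271/998 = 32.585 V.
I_s = V_s/R = 32.585/19.7 = 1.6541 A.
P_out = V_s I_s = 32.585 × 1.6541 = 53.898 W.
P_in = P_out/η = 53.898/0.840 = 64.164 W.
I_p = P_in/V_p = 64.164/120 = 0.535 A.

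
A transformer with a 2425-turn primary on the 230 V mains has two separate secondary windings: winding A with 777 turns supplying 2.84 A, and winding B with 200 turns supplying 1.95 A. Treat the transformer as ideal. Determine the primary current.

V_A = 230 × 777/2425 = 73.695 V; V_B = 230 × 200/2425 = 18.969 V.
P_out = V_A I_A + V_B I_B = 73.695×2.84 + 18.969×1.95 = 209.29 + 36.990 = 246.28 W.
Ideal ⇒ P_in = P_out, so I_p = P_out/V_p = 246.28/230 = 1.07 A.

I_p ≈ 1.07 A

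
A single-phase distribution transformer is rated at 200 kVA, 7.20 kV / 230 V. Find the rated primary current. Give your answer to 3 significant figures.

I_p = S/V_p = 200000/7200 = 27.8 A.

I_p ≈ 27.8 A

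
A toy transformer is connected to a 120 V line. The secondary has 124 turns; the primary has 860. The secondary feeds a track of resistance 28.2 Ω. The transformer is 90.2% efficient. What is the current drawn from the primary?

V_s = 120 × 124/860 = 17.302 V.
I_s = V_s/R = 17.302/28.2 = 0.61356 A.
P_out = V_s I_s = 17.302 × 0.61356 = 10.616 W.
P_in = P_out/η = 10.616/0.902 = 11.769 W.
I_p = P_in/V_p = 11.769/120 = 0.0981 A.

I_p ≈ 0.0981 A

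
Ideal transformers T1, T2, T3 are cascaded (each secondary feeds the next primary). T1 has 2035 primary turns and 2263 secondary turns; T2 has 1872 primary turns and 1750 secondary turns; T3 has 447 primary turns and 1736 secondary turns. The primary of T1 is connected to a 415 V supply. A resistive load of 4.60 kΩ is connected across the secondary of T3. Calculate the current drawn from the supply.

I_supply ≈ 1.47 A

Secondary of T1: V = 415.00 × 2263/2035 = 461.50 V.
Secondary of T2: V = 461.50 × 1750/1872 = 431.42 V.
Secondary of T3: V = 431.42 × 1736/447 = 1675.5 V.
I_load = 1675.5/4600 = 0.36424 A, so P_out = 1675.5 × 0.36424 = 610.28 W.
All ideal ⇒ P_in = P_out, so I_supply = 610.28/415 = 1.47 A.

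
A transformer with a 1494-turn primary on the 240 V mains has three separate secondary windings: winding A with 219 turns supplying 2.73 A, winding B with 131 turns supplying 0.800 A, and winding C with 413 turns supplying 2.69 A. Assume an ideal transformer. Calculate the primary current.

V_A = 240 × 219/1494 = 35.181 V; V_B = 240 × 131/1494 = 21.044 V; V_C = 240 × 413/1494 = 66.345 V.
P_out = V_A I_A + V_B I_B + V_C I_C = 35.181×2.73 + 21.044×0.800 + 66.345×2.69 = 96.043 + 16.835 + 178.47 = 291.35 W.
Ideal ⇒ P_in = P_out, so I_p = P_out/V_p = 291.35/240 = 1.21 A.

I_p ≈ 1.21 A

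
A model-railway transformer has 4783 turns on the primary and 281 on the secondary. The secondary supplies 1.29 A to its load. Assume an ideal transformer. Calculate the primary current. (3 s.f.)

I_p ≈ 0.0758 A

For an ideal transformer I_p/I_s = N_s/N_p, so I_p = 1.29 × 281/4783 = 0.0758 A.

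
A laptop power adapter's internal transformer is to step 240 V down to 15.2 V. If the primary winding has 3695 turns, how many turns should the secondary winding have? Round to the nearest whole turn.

N_s/N_p = V_s/V_p, so N_s = 3695 × 15.2/240 = 234.0 ≈ 234 turns.

N_s = 234 turns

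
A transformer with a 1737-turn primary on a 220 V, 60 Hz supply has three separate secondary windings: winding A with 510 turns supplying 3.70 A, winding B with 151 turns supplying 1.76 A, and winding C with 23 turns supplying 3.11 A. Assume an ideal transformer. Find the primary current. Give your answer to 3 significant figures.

V_A = 220 × 510/1737 = 64.594 V; V_B = 220 × 151/1737 = 19.125 V; V_C = 220 × 23/1737 = 2.9131 V.
P_out = V_A I_A + V_B I_B + V_C I_C = 64.594×3.70 + 19.125×1.76 + 2.9131×3.11 = 239.00 + 33.660 + 9.0596 = 281.72 W.
Ideal ⇒ P_in = P_out, so I_p = P_out/V_p = 281.72/220 = 1.28 A.

I_p ≈ 1.28 A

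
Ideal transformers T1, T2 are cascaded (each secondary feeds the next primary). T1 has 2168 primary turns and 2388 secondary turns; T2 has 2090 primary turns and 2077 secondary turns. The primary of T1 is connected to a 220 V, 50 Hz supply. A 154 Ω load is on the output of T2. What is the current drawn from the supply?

Secondary of T1: V = 220.00 × 2388/2168 = 242.32 V.
Secondary of T2: V = 242.32 × 2077/2090 = 240.82 V.
I_load = 240.82/154 = 1.5637 A, so P_out = 240.82 × 1.5637 = 376.58 W.
All ideal ⇒ P_in = P_out, so I_supply = 376.58/220 = 1.71 A.

I_supply ≈ 1.71 A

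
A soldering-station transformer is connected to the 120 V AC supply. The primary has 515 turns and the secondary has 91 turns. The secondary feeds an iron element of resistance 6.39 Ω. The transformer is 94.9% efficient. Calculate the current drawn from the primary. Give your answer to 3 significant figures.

I_p ≈ 0.618 A

V_s = 120 × 91/515 = 21.204 V.
I_s = V_s/R = 21.204/6.39 = 3.3183 A.
P_out = V_s I_s = 21.204 × 3.3183 = 70.361 W.
P_in = P_out/η = 70.361/0.949 = 74.142 W.
I_p = P_in/V_p = 74.142/120 = 0.618 A.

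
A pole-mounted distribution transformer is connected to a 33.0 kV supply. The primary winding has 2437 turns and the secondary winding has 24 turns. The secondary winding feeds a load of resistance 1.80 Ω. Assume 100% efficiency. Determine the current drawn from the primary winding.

V_s = V_p × N_s/N_p = 33000 × 24/2437 = 324.99 V.
I_s = V_s/R = 324.99/1.80 = 180.55 A.
For an ideal transformer I_p N_p = I_s N_s, so I_p = 180.55 × 24/2437 = 1.78 A.

I_p ≈ 1.78 A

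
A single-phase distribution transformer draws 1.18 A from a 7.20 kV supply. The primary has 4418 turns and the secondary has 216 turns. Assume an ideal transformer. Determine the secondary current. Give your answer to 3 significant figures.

I_s/I_p = N_p/N_s, so I_s = 1.18 × 4418/216 = 24.1 A.

I_s ≈ 24.1 A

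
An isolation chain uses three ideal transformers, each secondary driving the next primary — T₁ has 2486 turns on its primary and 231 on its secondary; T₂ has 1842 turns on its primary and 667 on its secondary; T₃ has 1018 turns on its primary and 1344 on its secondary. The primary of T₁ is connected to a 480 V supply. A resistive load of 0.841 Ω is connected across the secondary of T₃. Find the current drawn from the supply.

I_supply ≈ 1.13 A

Secondary of T₁: V = 480.00 × 231/2486 = 44.602 V.
Secondary of T₂: V = 44.602 × 667/1842 = 16.151 V.
Secondary of T₃: V = 16.151 × 1344/1018 = 21.323 V.
I_load = 21.323/0.841 = 25.354 A, so P_out = 21.323 × 25.354 = 540.61 W.
All ideal ⇒ P_in = P_out, so I_supply = 540.61/480 = 1.13 A.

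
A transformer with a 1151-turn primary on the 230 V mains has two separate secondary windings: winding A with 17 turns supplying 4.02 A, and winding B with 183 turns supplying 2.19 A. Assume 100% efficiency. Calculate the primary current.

V_A = 230 × 17/1151 = 3.3970 V; V_B = 230 × 183/1151 = 36.568 V.
P_out = V_A I_A + V_B I_B = 3.3970×4.02 + 36.568×2.19 = 13.656 + 80.084 = 93.740 W.
Ideal ⇒ P_in = P_out, so I_p = P_out/V_p = 93.740/230 = 0.408 A.

I_p ≈ 0.408 A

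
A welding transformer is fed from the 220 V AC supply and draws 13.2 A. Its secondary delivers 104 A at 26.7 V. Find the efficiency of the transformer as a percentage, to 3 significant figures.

P_in = 220 × 13.2 = 2904.00 W.
P_out = 26.7 × 104 = 2776.80 W.
η = P_out/P_in = 2776.80/2904.00 = 0.956.

η ≈ 95.6%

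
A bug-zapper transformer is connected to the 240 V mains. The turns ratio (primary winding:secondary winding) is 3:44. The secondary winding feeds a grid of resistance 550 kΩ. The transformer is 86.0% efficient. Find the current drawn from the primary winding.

V_s = 240 × 44/3 = 3520.0 V.
I_s = V_s/R = 3520.0/550000 = 0.0064000 A.
P_out = V_s I_s = 3520.0 × 0.0064000 = 22.528 W.
P_in = P_out/η = 22.528/0.860 = 26.195 W.
I_p = P_in/V_p = 26.195/240 = 0.109 A.

I_p ≈ 0.109 A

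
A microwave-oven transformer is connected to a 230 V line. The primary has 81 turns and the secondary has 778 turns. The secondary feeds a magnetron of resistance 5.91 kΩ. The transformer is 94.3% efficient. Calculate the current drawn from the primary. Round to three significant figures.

I_p ≈ 3.81 A

V_s = 230 × 778/81 = 2209.1 V.
I_s = V_s/R = 2209.1/5910 = 0.37380 A.
P_out = V_s I_s = 2209.1 × 0.37380 = 825.77 W.
P_in = P_out/η = 825.77/0.943 = 875.68 W.
I_p = P_in/V_p = 875.68/230 = 3.81 A.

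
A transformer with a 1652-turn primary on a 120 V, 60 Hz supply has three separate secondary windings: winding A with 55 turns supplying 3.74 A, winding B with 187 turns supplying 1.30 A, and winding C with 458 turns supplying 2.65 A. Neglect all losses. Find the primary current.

I_p ≈ 1.01 A

V_A = 120 × 55/1652 = 3.9952 V; V_B = 120 × 187/1652 = 13.584 V; V_C = 120 × 458/1652 = 33.269 V.
P_out = V_A I_A + V_B I_B + V_C I_C = 3.9952×3.74 + 13.584×1.30 + 33.269×2.65 = 14.942 + 17.659 + 88.162 = 120.76 W.
Ideal ⇒ P_in = P_out, so I_p = P_out/V_p = 120.76/120 = 1.01 A.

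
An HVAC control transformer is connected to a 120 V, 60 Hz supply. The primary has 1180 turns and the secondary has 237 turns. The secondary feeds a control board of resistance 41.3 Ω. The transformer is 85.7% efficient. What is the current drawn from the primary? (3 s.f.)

I_p ≈ 0.137 A

V_s = 120 × 237/1180 = 24.102 V.
I_s = V_s/R = 24.102/41.3 = 0.58358 A.
P_out = V_s I_s = 24.102 × 0.58358 = 14.065 W.
P_in = P_out/η = 14.065/0.857 = 16.412 W.
I_p = P_in/V_p = 16.412/120 = 0.137 A.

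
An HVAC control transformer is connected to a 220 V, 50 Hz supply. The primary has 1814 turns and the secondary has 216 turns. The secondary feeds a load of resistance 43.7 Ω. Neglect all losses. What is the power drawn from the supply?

V_s = V_p × N_s/N_p = 220 × 216/1814 = 26.196 V.
I_s = V_s/R = 26.196/43.7 = 0.59946 A.
I_p = I_s × N_s/N_p = 0.59946 × 216/1814 = 0.071380 A.
P = V_p I_p = 220 × 0.071380 = 15.7 W.

P ≈ 15.7 W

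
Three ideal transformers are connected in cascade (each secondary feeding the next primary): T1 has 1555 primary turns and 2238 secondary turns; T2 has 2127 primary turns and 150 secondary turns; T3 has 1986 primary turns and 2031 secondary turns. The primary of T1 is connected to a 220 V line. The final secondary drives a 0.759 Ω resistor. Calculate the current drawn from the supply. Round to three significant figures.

I_supply ≈ 3.12 A

Secondary of T1: V = 220.00 × 2238/1555 = 316.63 V.
Secondary of T2: V = 316.63 × 150/2127 = 22.329 V.
Secondary of T3: V = 22.329 × 2031/1986 = 22.835 V.
I_load = 22.835/0.759 = 30.086 A, so P_out = 22.835 × 30.086 = 687.02 W.
All ideal ⇒ P_in = P_out, so I_supply = 687.02/220 = 3.12 A.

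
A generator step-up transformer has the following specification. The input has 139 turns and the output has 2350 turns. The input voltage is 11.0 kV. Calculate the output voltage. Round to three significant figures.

V_out ≈ 186000 V

V_out/V_in = N_out/N_in, so V_out = 11000 × 2350/139 = 186000 V.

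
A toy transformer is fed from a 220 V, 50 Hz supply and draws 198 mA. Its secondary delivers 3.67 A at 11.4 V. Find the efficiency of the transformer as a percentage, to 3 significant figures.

P_in = 220 × 0.198 = 43.5600 W.
P_out = 11.4 × 3.67 = 41.8380 W.
η = P_out/P_in = 41.8380/43.5600 = 0.960.

η ≈ 96.0%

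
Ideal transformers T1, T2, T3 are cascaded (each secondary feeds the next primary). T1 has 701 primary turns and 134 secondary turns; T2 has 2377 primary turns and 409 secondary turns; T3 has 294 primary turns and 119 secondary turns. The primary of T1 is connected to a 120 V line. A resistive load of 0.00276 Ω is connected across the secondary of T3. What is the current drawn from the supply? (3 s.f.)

I_supply ≈ 7.71 A

After T1: V = 120.00 × 134/701 = 22.939 V.
After T2: V = 22.939 × 409/2377 = 3.9470 V.
After T3: V = 3.9470 × 119/294 = 1.5976 V.
I_load = 1.5976/0.00276 = 578.83 A, so P_out = 1.5976 × 578.83 = 924.73 W.
All ideal ⇒ P_in = P_out, so I_supply = 924.73/120 = 7.71 A.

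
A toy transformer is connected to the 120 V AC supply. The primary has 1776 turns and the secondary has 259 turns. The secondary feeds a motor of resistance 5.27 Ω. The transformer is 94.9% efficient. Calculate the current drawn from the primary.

I_p ≈ 0.510 A

V_s = 120 × 259/1776 = 17.500 V.
I_s = V_s/R = 17.500/5.27 = 3.3207 A.
P_out = V_s I_s = 17.500 × 3.3207 = 58.112 W.
P_in = P_out/η = 58.112/0.949 = 61.235 W.
I_p = P_in/V_p = 61.235/120 = 0.510 A.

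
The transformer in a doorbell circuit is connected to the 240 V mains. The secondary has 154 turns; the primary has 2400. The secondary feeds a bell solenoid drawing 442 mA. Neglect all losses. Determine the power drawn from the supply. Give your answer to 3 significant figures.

I_p = I_s × N_s/N_p = 0.442 × 154/2400 = 0.028362 A.
P = V_p I_p = 240 × 0.028362 = 6.81 W.

P ≈ 6.81 W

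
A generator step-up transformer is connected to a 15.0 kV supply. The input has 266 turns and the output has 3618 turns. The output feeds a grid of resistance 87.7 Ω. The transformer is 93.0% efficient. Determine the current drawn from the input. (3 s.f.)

I_in ≈ 34000 A

V_out = 15000 × 3618/266 = 204020 V.
I_out = V_out/R = 204020/87.7 = 2326.4 A.
P_out = V_out I_out = 204020 × 2326.4 = 4.7463×10^8 W.
P_in = P_out/η = 4.7463×10^8/0.930 = 5.1036×10^8 W.
I_in = P_in/V_in = 5.1036×10^8/15000 = 34000 A.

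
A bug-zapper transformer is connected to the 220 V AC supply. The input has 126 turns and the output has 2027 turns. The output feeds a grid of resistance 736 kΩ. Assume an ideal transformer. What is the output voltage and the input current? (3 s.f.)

V_out = V_in × N_out/N_in = 220 × 2027/126 = 3539.2 V.
I_out = V_out/R = 3539.2/736000 = 0.0048087 A.
I_in = I_out × N_out/N_in = 0.0048087 × 2027/126 = 0.0774 A.

V_out ≈ 3540 V, I_in ≈ 0.0774 A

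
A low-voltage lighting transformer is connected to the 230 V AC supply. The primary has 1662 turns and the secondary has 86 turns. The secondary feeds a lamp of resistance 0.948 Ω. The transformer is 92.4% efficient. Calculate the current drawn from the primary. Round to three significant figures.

I_p ≈ 0.703 A

V_s = 230 × 86/1662 = 11.901 V.
I_s = V_s/R = 11.901/0.948 = 12.554 A.
P_out = V_s I_s = 11.901 × 12.554 = 149.41 W.
P_in = P_out/η = 149.41/0.924 = 161.70 W.
I_p = P_in/V_p = 161.70/230 = 0.703 A.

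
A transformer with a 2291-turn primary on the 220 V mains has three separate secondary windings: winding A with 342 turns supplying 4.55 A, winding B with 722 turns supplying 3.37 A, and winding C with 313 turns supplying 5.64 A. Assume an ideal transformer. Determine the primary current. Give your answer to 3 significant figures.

V_A = 220 × 342/2291 = 32.842 V; V_B = 220 × 722/2291 = 69.332 V; V_C = 220 × 313/2291 = 30.057 V.
P_out = V_A I_A + V_B I_B + V_C I_C = 32.842×4.55 + 69.332×3.37 + 30.057×5.64 = 149.43 + 233.65 + 169.52 = 552.60 W.
Ideal ⇒ P_in = P_out, so I_p = P_out/V_p = 552.60/220 = 2.51 A.

I_p ≈ 2.51 A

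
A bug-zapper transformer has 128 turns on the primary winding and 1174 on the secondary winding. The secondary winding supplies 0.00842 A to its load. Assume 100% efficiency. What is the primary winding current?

I_p ≈ 0.0772 A

For an ideal transformer I_p/I_s = N_s/N_p, so I_p = 0.00842 × 1174/128 = 0.0772 A.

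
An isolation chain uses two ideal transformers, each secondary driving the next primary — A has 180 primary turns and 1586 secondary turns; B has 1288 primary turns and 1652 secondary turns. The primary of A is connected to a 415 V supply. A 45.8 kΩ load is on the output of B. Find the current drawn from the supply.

After A: V = 415.00 × 1586/180 = 3656.6 V.
After B: V = 3656.6 × 1652/1288 = 4690.0 V.
I_load = 4690.0/45800 = 0.10240 A, so P_out = 4690.0 × 0.10240 = 480.26 W.
All ideal ⇒ P_in = P_out, so I_supply = 480.26/415 = 1.16 A.

I_supply ≈ 1.16 A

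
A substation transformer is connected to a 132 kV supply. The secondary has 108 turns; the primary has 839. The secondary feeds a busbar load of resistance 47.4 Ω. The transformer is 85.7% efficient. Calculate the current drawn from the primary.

I_p ≈ 53.8 A

V_s = 132000 × 108/839 = 16992 V.
I_s = V_s/R = 16992/47.4 = 358.47 A.
P_out = V_s I_s = 16992 × 358.47 = 6.0911×10^6 W.
P_in = P_out/η = 6.0911×10^6/0.857 = 7.1074×10^6 W.
I_p = P_in/V_p = 7.1074×10^6/132000 = 53.8 A.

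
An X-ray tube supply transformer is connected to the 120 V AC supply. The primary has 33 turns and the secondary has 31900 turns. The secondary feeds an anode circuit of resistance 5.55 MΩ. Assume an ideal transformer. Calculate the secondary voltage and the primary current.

V_s = V_p × N_s/N_p = 120 × 31900/33 = 116000 V.
I_s = V_s/R = 116000/(5.55×10^6) = 0.020901 A.
I_p = I_s × N_s/N_p = 0.020901 × 31900/33 = 20.2 A.

V_s ≈ 116000 V, I_p ≈ 20.2 A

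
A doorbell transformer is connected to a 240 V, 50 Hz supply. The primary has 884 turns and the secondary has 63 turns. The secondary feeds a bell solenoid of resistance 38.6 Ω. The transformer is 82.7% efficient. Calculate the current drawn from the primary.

I_p ≈ 0.0382 A

V_s = 240 × 63/884 = 17.104 V.
I_s = V_s/R = 17.104/38.6 = 0.44311 A.
P_out = V_s I_s = 17.104 × 0.44311 = 7.5790 W.
P_in = P_out/η = 7.5790/0.827 = 9.1644 W.
I_p = P_in/V_p = 9.1644/240 = 0.0382 A.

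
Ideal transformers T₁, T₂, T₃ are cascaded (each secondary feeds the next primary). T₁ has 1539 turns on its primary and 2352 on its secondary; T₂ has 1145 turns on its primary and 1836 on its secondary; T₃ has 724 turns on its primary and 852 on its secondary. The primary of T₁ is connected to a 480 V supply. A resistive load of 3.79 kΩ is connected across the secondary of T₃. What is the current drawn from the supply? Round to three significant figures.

Secondary of T₁: V = 480.00 × 2352/1539 = 733.57 V.
Secondary of T₂: V = 733.57 × 1836/1145 = 1176.3 V.
Secondary of T₃: V = 1176.3 × 852/724 = 1384.2 V.
I_load = 1384.2/3790 = 0.36523 A, so P_out = 1384.2 × 0.36523 = 505.57 W.
All ideal ⇒ P_in = P_out, so I_supply = 505.57/480 = 1.05 A.

I_supply ≈ 1.05 A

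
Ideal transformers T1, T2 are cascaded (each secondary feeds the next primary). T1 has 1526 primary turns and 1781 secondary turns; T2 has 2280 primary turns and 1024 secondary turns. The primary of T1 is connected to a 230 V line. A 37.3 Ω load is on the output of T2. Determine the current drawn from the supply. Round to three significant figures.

After T1: V = 230.00 × 1781/1526 = 268.43 V.
After T2: V = 268.43 × 1024/2280 = 120.56 V.
I_load = 120.56/37.3 = 3.2322 A, so P_out = 120.56 × 3.2322 = 389.67 W.
All ideal ⇒ P_in = P_out, so I_supply = 389.67/230 = 1.69 A.

I_supply ≈ 1.69 A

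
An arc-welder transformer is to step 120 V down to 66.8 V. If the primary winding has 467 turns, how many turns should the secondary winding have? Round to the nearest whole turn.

N_s = 260 turns

N_s/N_p = V_s/V_p, so N_s = 467 × 66.8/120 = 260.0 ≈ 260 turns.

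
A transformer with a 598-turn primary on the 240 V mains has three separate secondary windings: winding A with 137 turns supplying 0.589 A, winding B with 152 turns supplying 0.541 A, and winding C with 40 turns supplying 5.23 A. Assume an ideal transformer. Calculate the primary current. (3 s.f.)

V_A = 240 × 137/598 = 54.983 V; V_B = 240 × 152/598 = 61.003 V; V_C = 240 × 40/598 = 16.054 V.
P_out = V_A I_A + V_B I_B + V_C I_C = 54.983×0.589 + 61.003×0.541 + 16.054×5.23 = 32.385 + 33.003 + 83.960 = 149.35 W.
Ideal ⇒ P_in = P_out, so I_p = P_out/V_p = 149.35/240 = 0.622 A.

I_p ≈ 0.622 A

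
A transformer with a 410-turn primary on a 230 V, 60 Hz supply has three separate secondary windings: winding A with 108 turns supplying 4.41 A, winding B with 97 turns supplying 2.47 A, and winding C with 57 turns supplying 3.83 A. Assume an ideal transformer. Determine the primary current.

I_p ≈ 2.28 A

V_A = 230 × 108/410 = 60.585 V; V_B = 230 × 97/410 = 54.415 V; V_C = 230 × 57/410 = 31.976 V.
P_out = V_A I_A + V_B I_B + V_C I_C = 60.585×4.41 + 54.415×2.47 + 31.976×3.83 = 267.18 + 134.40 + 122.47 = 524.05 W.
Ideal ⇒ P_in = P_out, so I_p = P_out/V_p = 524.05/230 = 2.28 A.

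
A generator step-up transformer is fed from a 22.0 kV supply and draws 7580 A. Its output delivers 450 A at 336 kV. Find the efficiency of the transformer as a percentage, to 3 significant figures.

P_in = 22000 × 7580 = 1.66760×10^8 W.
P_out = 336000 × 450 = 1.51200×10^8 W.
η = P_out/P_in = 1.51200×10^8/(1.66760×10^8) = 0.907.

η ≈ 90.7%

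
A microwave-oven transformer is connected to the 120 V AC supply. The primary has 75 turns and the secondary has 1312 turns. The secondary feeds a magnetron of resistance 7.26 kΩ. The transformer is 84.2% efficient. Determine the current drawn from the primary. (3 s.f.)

I_p ≈ 6.01 A

V_s = 120 × 1312/75 = 2099.2 V.
I_s = V_s/R = 2099.2/7260 = 0.28915 A.
P_out = V_s I_s = 2099.2 × 0.28915 = 606.98 W.
P_in = P_out/η = 606.98/0.842 = 720.87 W.
I_p = P_in/V_p = 720.87/120 = 6.01 A.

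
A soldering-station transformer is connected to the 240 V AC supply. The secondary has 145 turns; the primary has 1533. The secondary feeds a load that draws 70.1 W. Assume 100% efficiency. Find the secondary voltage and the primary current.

V_s = V_p × N_s/N_p = 240 × 145/1533 = 22.701 V.
I_s = P/V_s = 70.1/22.701 = 3.0880 A.
I_p = I_s × N_s/N_p = 3.0880 × 145/1533 = 0.292 A.

V_s ≈ 22.7 V, I_p ≈ 0.292 A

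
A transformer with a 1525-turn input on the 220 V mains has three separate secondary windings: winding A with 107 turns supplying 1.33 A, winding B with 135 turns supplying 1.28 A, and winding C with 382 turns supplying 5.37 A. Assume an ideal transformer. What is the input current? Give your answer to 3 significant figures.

V_A = 220 × 107/1525 = 15.436 V; V_B = 220 × 135/1525 = 19.475 V; V_C = 220 × 382/1525 = 55.108 V.
P_out = V_A I_A + V_B I_B + V_C I_C = 15.436×1.33 + 19.475×1.28 + 55.108×5.37 = 20.530 + 24.929 + 295.93 = 341.39 W.
Ideal ⇒ P_in = P_out, so I_in = P_out/V_in = 341.39/220 = 1.55 A.

I_in ≈ 1.55 A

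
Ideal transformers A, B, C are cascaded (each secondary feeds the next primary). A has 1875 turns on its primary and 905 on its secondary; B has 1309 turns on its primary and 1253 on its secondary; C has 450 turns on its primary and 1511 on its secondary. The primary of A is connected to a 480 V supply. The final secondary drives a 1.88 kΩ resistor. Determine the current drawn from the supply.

I_supply ≈ 0.614 A

Secondary of A: V = 480.00 × 905/1875 = 231.68 V.
Secondary of B: V = 231.68 × 1253/1309 = 221.77 V.
Secondary of C: V = 221.77 × 1511/450 = 744.65 V.
I_load = 744.65/1880 = 0.39609 A, so P_out = 744.65 × 0.39609 = 294.95 W.
All ideal ⇒ P_in = P_out, so I_supply = 294.95/480 = 0.614 A.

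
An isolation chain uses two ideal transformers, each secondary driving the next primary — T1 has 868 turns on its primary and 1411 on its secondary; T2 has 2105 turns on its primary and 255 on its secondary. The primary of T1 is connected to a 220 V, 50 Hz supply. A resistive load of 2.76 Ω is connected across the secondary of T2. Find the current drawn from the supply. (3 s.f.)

I_supply ≈ 3.09 A

After T1: V = 220.00 × 1411/868 = 357.63 V.
After T2: V = 357.63 × 255/2105 = 43.323 V.
I_load = 43.323/2.76 = 15.697 A, so P_out = 43.323 × 15.697 = 680.03 W.
All ideal ⇒ P_in = P_out, so I_supply = 680.03/220 = 3.09 A.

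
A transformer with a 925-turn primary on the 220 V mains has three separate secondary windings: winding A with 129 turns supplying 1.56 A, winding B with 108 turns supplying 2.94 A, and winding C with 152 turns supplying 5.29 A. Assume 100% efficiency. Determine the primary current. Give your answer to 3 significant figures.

V_A = 220 × 129/925 = 30.681 V; V_B = 220 × 108/925 = 25.686 V; V_C = 220 × 152/925 = 36.151 V.
P_out = V_A I_A + V_B I_B + V_C I_C = 30.681×1.56 + 25.686×2.94 + 36.151×5.29 = 47.862 + 75.518 + 191.24 = 314.62 W.
Ideal ⇒ P_in = P_out, so I_p = P_out/V_p = 314.62/220 = 1.43 A.

I_p ≈ 1.43 A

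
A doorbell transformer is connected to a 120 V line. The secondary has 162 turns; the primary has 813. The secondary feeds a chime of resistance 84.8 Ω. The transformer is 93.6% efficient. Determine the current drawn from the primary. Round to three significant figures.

V_s = 120 × 162/813 = 23.911 V.
I_s = V_s/R = 23.911/84.8 = 0.28197 A.
P_out = V_s I_s = 23.911 × 0.28197 = 6.7424 W.
P_in = P_out/η = 6.7424/0.936 = 7.2034 W.
I_p = P_in/V_p = 7.2034/120 = 0.0600 A.

I_p ≈ 0.0600 A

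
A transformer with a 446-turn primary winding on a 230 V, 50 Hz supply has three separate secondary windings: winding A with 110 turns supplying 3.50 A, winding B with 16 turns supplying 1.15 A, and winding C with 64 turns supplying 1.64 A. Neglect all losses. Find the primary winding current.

V_A = 230 × 110/446 = 56.726 V; V_B = 230 × 16/446 = 8.2511 V; V_C = 230 × 64/446 = 33.004 V.
P_out = V_A I_A + V_B I_B + V_C I_C = 56.726×3.50 + 8.2511×1.15 + 33.004×1.64 = 198.54 + 9.4888 + 54.127 = 262.16 W.
Ideal ⇒ P_in = P_out, so I_p = P_out/V_p = 262.16/230 = 1.14 A.

I_p ≈ 1.14 A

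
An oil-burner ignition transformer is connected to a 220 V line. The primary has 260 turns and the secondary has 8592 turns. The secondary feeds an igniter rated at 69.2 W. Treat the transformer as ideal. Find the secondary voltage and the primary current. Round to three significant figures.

V_s = V_p × N_s/N_p = 220 × 8592/260 = 7270.2 V.
I_s = P/V_s = 69.2/7270.2 = 0.0095184 A.
I_p = I_s × N_s/N_p = 0.0095184 × 8592/260 = 0.315 A.

V_s ≈ 7270 V, I_p ≈ 0.315 A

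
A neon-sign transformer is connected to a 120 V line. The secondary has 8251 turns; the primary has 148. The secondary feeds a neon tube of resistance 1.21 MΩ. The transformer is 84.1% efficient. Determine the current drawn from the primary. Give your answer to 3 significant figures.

I_p ≈ 0.367 A

V_s = 120 × 8251/148 = 6690.0 V.
I_s = V_s/R = 6690.0/(1.21×10^6) = 0.0055289 A.
P_out = V_s I_s = 6690.0 × 0.0055289 = 36.989 W.
P_in = P_out/η = 36.989/0.841 = 43.982 W.
I_p = P_in/V_p = 43.982/120 = 0.367 A.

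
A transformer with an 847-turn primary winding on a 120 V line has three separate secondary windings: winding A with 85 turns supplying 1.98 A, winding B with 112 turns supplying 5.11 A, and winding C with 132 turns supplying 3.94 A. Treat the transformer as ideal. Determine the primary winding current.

I_p ≈ 1.49 A

V_A = 120 × 85/847 = 12.043 V; V_B = 120 × 112/847 = 15.868 V; V_C = 120 × 132/847 = 18.701 V.
P_out = V_A I_A + V_B I_B + V_C I_C = 12.043×1.98 + 15.868×5.11 + 18.701×3.94 = 23.844 + 81.084 + 73.683 = 178.61 W.
Ideal ⇒ P_in = P_out, so I_p = P_out/V_p = 178.61/120 = 1.49 A.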